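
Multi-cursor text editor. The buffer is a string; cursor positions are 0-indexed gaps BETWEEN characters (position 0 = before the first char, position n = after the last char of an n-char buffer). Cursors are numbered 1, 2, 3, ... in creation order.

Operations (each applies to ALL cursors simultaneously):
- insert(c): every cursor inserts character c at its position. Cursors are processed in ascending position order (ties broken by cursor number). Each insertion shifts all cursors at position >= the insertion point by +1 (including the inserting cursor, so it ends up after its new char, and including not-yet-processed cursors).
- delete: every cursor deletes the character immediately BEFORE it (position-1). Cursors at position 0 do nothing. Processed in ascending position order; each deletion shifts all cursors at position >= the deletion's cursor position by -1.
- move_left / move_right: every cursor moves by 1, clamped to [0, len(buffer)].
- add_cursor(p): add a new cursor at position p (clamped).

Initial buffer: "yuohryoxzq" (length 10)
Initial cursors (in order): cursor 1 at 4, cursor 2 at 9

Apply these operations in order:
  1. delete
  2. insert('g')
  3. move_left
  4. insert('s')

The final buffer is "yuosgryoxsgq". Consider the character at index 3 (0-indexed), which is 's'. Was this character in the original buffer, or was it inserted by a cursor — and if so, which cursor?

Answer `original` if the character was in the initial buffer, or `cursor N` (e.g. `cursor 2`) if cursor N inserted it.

After op 1 (delete): buffer="yuoryoxq" (len 8), cursors c1@3 c2@7, authorship ........
After op 2 (insert('g')): buffer="yuogryoxgq" (len 10), cursors c1@4 c2@9, authorship ...1....2.
After op 3 (move_left): buffer="yuogryoxgq" (len 10), cursors c1@3 c2@8, authorship ...1....2.
After op 4 (insert('s')): buffer="yuosgryoxsgq" (len 12), cursors c1@4 c2@10, authorship ...11....22.
Authorship (.=original, N=cursor N): . . . 1 1 . . . . 2 2 .
Index 3: author = 1

Answer: cursor 1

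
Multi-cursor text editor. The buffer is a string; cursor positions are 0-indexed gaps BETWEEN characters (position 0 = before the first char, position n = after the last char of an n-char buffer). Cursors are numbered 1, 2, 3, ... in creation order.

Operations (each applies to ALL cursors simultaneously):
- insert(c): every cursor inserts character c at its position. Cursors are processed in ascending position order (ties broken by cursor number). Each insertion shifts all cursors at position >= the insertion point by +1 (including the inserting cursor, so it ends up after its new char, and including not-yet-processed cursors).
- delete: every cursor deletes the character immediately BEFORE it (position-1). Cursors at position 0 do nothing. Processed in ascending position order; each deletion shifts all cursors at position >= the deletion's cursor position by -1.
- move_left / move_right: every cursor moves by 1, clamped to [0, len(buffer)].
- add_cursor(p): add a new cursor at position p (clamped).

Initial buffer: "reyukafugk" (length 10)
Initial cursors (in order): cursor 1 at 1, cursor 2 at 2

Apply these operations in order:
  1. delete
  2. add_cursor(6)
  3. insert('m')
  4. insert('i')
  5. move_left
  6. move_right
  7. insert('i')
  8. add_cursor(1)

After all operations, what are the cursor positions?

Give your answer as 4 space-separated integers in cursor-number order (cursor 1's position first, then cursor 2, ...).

Answer: 6 6 15 1

Derivation:
After op 1 (delete): buffer="yukafugk" (len 8), cursors c1@0 c2@0, authorship ........
After op 2 (add_cursor(6)): buffer="yukafugk" (len 8), cursors c1@0 c2@0 c3@6, authorship ........
After op 3 (insert('m')): buffer="mmyukafumgk" (len 11), cursors c1@2 c2@2 c3@9, authorship 12......3..
After op 4 (insert('i')): buffer="mmiiyukafumigk" (len 14), cursors c1@4 c2@4 c3@12, authorship 1212......33..
After op 5 (move_left): buffer="mmiiyukafumigk" (len 14), cursors c1@3 c2@3 c3@11, authorship 1212......33..
After op 6 (move_right): buffer="mmiiyukafumigk" (len 14), cursors c1@4 c2@4 c3@12, authorship 1212......33..
After op 7 (insert('i')): buffer="mmiiiiyukafumiigk" (len 17), cursors c1@6 c2@6 c3@15, authorship 121212......333..
After op 8 (add_cursor(1)): buffer="mmiiiiyukafumiigk" (len 17), cursors c4@1 c1@6 c2@6 c3@15, authorship 121212......333..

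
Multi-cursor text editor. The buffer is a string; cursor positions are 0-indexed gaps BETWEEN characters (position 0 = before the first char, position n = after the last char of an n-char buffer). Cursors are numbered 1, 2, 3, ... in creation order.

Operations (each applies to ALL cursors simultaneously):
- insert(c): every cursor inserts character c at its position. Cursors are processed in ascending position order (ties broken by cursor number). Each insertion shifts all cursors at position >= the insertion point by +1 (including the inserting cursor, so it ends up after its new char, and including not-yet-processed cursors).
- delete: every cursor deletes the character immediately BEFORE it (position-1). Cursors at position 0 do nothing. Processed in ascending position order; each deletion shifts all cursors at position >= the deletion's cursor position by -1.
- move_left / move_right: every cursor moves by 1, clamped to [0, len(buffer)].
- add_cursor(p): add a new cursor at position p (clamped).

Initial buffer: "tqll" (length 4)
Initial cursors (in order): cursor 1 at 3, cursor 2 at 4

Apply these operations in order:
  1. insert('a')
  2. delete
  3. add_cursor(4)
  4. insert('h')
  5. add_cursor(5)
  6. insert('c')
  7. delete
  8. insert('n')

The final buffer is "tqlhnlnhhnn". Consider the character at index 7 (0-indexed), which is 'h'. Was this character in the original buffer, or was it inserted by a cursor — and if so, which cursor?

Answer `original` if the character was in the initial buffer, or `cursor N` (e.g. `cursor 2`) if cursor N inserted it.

After op 1 (insert('a')): buffer="tqlala" (len 6), cursors c1@4 c2@6, authorship ...1.2
After op 2 (delete): buffer="tqll" (len 4), cursors c1@3 c2@4, authorship ....
After op 3 (add_cursor(4)): buffer="tqll" (len 4), cursors c1@3 c2@4 c3@4, authorship ....
After op 4 (insert('h')): buffer="tqlhlhh" (len 7), cursors c1@4 c2@7 c3@7, authorship ...1.23
After op 5 (add_cursor(5)): buffer="tqlhlhh" (len 7), cursors c1@4 c4@5 c2@7 c3@7, authorship ...1.23
After op 6 (insert('c')): buffer="tqlhclchhcc" (len 11), cursors c1@5 c4@7 c2@11 c3@11, authorship ...11.42323
After op 7 (delete): buffer="tqlhlhh" (len 7), cursors c1@4 c4@5 c2@7 c3@7, authorship ...1.23
After op 8 (insert('n')): buffer="tqlhnlnhhnn" (len 11), cursors c1@5 c4@7 c2@11 c3@11, authorship ...11.42323
Authorship (.=original, N=cursor N): . . . 1 1 . 4 2 3 2 3
Index 7: author = 2

Answer: cursor 2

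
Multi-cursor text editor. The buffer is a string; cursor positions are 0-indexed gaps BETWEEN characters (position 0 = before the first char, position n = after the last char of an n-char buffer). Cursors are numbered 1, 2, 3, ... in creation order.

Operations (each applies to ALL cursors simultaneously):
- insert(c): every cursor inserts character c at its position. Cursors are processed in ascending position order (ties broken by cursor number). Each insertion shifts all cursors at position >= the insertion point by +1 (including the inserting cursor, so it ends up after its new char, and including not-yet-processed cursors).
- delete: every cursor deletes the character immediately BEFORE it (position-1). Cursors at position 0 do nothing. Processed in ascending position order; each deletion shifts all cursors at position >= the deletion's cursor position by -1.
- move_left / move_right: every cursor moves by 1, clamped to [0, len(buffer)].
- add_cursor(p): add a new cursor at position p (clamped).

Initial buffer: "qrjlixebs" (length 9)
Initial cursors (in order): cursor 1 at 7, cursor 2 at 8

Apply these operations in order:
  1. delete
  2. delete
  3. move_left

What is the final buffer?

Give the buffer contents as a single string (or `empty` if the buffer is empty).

Answer: qrjls

Derivation:
After op 1 (delete): buffer="qrjlixs" (len 7), cursors c1@6 c2@6, authorship .......
After op 2 (delete): buffer="qrjls" (len 5), cursors c1@4 c2@4, authorship .....
After op 3 (move_left): buffer="qrjls" (len 5), cursors c1@3 c2@3, authorship .....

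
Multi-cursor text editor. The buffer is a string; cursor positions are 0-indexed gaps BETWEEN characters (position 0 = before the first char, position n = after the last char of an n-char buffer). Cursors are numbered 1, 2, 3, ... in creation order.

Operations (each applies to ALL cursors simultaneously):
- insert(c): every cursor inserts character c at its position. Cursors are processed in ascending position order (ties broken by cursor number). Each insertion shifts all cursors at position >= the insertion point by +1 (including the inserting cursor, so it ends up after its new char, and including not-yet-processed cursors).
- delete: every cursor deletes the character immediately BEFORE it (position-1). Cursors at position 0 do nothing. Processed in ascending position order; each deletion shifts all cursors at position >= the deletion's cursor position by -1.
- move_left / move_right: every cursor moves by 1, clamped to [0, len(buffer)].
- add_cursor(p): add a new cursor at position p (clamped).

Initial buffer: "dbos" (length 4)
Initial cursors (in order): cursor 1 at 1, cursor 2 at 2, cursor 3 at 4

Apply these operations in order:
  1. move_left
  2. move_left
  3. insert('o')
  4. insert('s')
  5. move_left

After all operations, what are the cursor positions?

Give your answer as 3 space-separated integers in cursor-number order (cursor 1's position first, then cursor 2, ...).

After op 1 (move_left): buffer="dbos" (len 4), cursors c1@0 c2@1 c3@3, authorship ....
After op 2 (move_left): buffer="dbos" (len 4), cursors c1@0 c2@0 c3@2, authorship ....
After op 3 (insert('o')): buffer="oodboos" (len 7), cursors c1@2 c2@2 c3@5, authorship 12..3..
After op 4 (insert('s')): buffer="oossdbosos" (len 10), cursors c1@4 c2@4 c3@8, authorship 1212..33..
After op 5 (move_left): buffer="oossdbosos" (len 10), cursors c1@3 c2@3 c3@7, authorship 1212..33..

Answer: 3 3 7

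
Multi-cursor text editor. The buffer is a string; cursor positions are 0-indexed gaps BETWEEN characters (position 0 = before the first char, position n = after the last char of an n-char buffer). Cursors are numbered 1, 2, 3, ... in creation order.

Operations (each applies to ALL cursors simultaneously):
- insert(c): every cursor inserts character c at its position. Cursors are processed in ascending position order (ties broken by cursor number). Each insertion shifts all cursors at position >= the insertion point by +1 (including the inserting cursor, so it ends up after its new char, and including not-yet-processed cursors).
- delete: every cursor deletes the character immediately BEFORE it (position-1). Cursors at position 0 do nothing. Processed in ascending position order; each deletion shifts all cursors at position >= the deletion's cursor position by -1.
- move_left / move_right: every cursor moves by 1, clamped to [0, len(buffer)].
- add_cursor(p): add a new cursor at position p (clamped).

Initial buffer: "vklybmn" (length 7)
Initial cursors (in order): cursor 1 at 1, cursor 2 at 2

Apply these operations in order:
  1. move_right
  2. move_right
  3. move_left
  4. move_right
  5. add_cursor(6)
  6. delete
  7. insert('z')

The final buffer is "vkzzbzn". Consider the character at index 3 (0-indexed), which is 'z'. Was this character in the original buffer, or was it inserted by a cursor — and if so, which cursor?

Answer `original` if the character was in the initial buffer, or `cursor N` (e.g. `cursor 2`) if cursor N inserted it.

Answer: cursor 2

Derivation:
After op 1 (move_right): buffer="vklybmn" (len 7), cursors c1@2 c2@3, authorship .......
After op 2 (move_right): buffer="vklybmn" (len 7), cursors c1@3 c2@4, authorship .......
After op 3 (move_left): buffer="vklybmn" (len 7), cursors c1@2 c2@3, authorship .......
After op 4 (move_right): buffer="vklybmn" (len 7), cursors c1@3 c2@4, authorship .......
After op 5 (add_cursor(6)): buffer="vklybmn" (len 7), cursors c1@3 c2@4 c3@6, authorship .......
After op 6 (delete): buffer="vkbn" (len 4), cursors c1@2 c2@2 c3@3, authorship ....
After op 7 (insert('z')): buffer="vkzzbzn" (len 7), cursors c1@4 c2@4 c3@6, authorship ..12.3.
Authorship (.=original, N=cursor N): . . 1 2 . 3 .
Index 3: author = 2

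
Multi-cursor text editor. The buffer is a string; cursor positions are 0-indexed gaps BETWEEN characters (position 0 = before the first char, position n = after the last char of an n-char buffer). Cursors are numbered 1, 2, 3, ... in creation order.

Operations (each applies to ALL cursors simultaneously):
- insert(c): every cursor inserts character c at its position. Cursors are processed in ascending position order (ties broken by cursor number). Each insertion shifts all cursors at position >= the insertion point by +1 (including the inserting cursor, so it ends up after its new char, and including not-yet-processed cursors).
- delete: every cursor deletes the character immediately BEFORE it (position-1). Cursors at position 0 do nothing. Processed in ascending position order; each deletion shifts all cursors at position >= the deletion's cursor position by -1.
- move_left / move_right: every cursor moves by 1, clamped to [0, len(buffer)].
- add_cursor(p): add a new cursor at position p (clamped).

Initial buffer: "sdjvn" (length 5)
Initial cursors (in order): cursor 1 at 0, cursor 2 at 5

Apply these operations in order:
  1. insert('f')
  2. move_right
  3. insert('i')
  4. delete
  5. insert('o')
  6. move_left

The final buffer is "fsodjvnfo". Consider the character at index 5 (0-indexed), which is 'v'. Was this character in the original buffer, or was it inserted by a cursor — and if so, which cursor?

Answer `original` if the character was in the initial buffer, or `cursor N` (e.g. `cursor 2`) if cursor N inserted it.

Answer: original

Derivation:
After op 1 (insert('f')): buffer="fsdjvnf" (len 7), cursors c1@1 c2@7, authorship 1.....2
After op 2 (move_right): buffer="fsdjvnf" (len 7), cursors c1@2 c2@7, authorship 1.....2
After op 3 (insert('i')): buffer="fsidjvnfi" (len 9), cursors c1@3 c2@9, authorship 1.1....22
After op 4 (delete): buffer="fsdjvnf" (len 7), cursors c1@2 c2@7, authorship 1.....2
After op 5 (insert('o')): buffer="fsodjvnfo" (len 9), cursors c1@3 c2@9, authorship 1.1....22
After op 6 (move_left): buffer="fsodjvnfo" (len 9), cursors c1@2 c2@8, authorship 1.1....22
Authorship (.=original, N=cursor N): 1 . 1 . . . . 2 2
Index 5: author = original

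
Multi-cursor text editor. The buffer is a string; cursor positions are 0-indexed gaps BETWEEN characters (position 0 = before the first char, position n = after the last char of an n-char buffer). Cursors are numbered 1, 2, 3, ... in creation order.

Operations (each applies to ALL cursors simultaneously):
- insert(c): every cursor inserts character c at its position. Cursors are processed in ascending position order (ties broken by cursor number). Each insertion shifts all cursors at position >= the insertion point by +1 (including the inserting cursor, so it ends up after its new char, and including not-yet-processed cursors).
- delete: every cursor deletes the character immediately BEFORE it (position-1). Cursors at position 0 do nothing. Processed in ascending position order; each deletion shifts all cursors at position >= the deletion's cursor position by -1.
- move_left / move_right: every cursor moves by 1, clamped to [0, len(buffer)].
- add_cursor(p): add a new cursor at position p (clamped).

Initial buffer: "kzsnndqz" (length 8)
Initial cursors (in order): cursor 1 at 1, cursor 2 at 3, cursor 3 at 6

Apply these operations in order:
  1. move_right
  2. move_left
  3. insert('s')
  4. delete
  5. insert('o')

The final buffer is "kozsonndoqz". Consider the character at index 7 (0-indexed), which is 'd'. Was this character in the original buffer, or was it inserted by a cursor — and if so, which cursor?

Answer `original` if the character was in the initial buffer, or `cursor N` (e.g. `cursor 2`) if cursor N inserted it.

Answer: original

Derivation:
After op 1 (move_right): buffer="kzsnndqz" (len 8), cursors c1@2 c2@4 c3@7, authorship ........
After op 2 (move_left): buffer="kzsnndqz" (len 8), cursors c1@1 c2@3 c3@6, authorship ........
After op 3 (insert('s')): buffer="kszssnndsqz" (len 11), cursors c1@2 c2@5 c3@9, authorship .1..2...3..
After op 4 (delete): buffer="kzsnndqz" (len 8), cursors c1@1 c2@3 c3@6, authorship ........
After op 5 (insert('o')): buffer="kozsonndoqz" (len 11), cursors c1@2 c2@5 c3@9, authorship .1..2...3..
Authorship (.=original, N=cursor N): . 1 . . 2 . . . 3 . .
Index 7: author = original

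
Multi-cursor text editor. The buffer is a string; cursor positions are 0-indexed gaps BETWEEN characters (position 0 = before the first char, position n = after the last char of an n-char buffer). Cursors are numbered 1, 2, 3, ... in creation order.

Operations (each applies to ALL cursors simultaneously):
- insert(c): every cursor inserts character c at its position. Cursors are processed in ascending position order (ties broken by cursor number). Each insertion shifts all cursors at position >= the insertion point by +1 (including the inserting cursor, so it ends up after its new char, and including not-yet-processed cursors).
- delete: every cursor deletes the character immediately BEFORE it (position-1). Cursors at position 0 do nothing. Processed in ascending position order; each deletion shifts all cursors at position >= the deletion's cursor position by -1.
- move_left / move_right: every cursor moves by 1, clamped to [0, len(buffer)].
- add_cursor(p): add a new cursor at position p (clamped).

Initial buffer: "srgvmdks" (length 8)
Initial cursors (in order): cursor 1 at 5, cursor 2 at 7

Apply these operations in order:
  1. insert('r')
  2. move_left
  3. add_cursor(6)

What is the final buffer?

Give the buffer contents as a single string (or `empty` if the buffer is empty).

Answer: srgvmrdkrs

Derivation:
After op 1 (insert('r')): buffer="srgvmrdkrs" (len 10), cursors c1@6 c2@9, authorship .....1..2.
After op 2 (move_left): buffer="srgvmrdkrs" (len 10), cursors c1@5 c2@8, authorship .....1..2.
After op 3 (add_cursor(6)): buffer="srgvmrdkrs" (len 10), cursors c1@5 c3@6 c2@8, authorship .....1..2.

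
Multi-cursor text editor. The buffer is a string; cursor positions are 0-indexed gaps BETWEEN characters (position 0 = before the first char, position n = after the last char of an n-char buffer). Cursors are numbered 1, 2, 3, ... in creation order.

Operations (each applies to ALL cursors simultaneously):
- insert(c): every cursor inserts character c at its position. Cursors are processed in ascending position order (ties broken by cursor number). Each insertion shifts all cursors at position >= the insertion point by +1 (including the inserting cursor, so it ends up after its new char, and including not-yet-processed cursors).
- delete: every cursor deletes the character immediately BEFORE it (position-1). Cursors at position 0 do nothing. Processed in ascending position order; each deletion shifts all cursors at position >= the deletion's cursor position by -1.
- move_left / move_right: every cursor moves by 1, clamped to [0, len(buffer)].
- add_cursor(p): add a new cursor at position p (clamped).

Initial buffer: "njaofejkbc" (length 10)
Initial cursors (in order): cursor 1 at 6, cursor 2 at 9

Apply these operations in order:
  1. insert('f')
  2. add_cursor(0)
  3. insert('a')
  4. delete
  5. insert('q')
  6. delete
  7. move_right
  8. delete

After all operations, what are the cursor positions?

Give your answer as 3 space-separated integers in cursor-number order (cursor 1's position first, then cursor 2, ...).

Answer: 6 9 0

Derivation:
After op 1 (insert('f')): buffer="njaofefjkbfc" (len 12), cursors c1@7 c2@11, authorship ......1...2.
After op 2 (add_cursor(0)): buffer="njaofefjkbfc" (len 12), cursors c3@0 c1@7 c2@11, authorship ......1...2.
After op 3 (insert('a')): buffer="anjaofefajkbfac" (len 15), cursors c3@1 c1@9 c2@14, authorship 3......11...22.
After op 4 (delete): buffer="njaofefjkbfc" (len 12), cursors c3@0 c1@7 c2@11, authorship ......1...2.
After op 5 (insert('q')): buffer="qnjaofefqjkbfqc" (len 15), cursors c3@1 c1@9 c2@14, authorship 3......11...22.
After op 6 (delete): buffer="njaofefjkbfc" (len 12), cursors c3@0 c1@7 c2@11, authorship ......1...2.
After op 7 (move_right): buffer="njaofefjkbfc" (len 12), cursors c3@1 c1@8 c2@12, authorship ......1...2.
After op 8 (delete): buffer="jaofefkbf" (len 9), cursors c3@0 c1@6 c2@9, authorship .....1..2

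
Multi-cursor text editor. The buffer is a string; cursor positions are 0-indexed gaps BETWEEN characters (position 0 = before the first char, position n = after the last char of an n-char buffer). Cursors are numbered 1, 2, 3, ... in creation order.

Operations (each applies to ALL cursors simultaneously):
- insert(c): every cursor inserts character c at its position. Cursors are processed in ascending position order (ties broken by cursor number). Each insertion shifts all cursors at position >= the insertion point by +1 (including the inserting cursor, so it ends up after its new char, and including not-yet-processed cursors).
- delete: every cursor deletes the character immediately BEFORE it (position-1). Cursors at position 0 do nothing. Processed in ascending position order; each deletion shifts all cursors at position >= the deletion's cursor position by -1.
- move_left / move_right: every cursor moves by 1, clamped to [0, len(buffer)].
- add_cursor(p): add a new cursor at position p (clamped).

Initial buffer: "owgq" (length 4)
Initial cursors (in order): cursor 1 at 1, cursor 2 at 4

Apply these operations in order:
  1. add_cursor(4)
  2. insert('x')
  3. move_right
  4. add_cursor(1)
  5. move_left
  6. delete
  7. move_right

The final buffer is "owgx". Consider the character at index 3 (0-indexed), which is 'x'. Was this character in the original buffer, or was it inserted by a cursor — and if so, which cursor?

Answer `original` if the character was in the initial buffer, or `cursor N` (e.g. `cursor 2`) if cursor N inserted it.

Answer: cursor 3

Derivation:
After op 1 (add_cursor(4)): buffer="owgq" (len 4), cursors c1@1 c2@4 c3@4, authorship ....
After op 2 (insert('x')): buffer="oxwgqxx" (len 7), cursors c1@2 c2@7 c3@7, authorship .1...23
After op 3 (move_right): buffer="oxwgqxx" (len 7), cursors c1@3 c2@7 c3@7, authorship .1...23
After op 4 (add_cursor(1)): buffer="oxwgqxx" (len 7), cursors c4@1 c1@3 c2@7 c3@7, authorship .1...23
After op 5 (move_left): buffer="oxwgqxx" (len 7), cursors c4@0 c1@2 c2@6 c3@6, authorship .1...23
After op 6 (delete): buffer="owgx" (len 4), cursors c4@0 c1@1 c2@3 c3@3, authorship ...3
After op 7 (move_right): buffer="owgx" (len 4), cursors c4@1 c1@2 c2@4 c3@4, authorship ...3
Authorship (.=original, N=cursor N): . . . 3
Index 3: author = 3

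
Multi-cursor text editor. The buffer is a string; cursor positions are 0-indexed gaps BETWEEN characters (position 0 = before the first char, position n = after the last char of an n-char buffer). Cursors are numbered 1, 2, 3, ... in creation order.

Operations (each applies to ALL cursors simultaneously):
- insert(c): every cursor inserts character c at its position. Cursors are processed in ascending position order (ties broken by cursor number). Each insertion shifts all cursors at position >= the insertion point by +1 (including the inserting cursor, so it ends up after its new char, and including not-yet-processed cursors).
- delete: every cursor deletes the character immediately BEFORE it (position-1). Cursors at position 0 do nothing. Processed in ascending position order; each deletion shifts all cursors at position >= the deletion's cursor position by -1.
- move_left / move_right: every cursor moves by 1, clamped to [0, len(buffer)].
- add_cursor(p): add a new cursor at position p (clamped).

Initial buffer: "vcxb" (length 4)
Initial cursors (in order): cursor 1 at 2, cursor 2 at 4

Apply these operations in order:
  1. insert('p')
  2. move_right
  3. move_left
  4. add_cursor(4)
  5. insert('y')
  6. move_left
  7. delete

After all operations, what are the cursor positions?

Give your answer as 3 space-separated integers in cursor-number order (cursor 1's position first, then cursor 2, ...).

After op 1 (insert('p')): buffer="vcpxbp" (len 6), cursors c1@3 c2@6, authorship ..1..2
After op 2 (move_right): buffer="vcpxbp" (len 6), cursors c1@4 c2@6, authorship ..1..2
After op 3 (move_left): buffer="vcpxbp" (len 6), cursors c1@3 c2@5, authorship ..1..2
After op 4 (add_cursor(4)): buffer="vcpxbp" (len 6), cursors c1@3 c3@4 c2@5, authorship ..1..2
After op 5 (insert('y')): buffer="vcpyxybyp" (len 9), cursors c1@4 c3@6 c2@8, authorship ..11.3.22
After op 6 (move_left): buffer="vcpyxybyp" (len 9), cursors c1@3 c3@5 c2@7, authorship ..11.3.22
After op 7 (delete): buffer="vcyyyp" (len 6), cursors c1@2 c3@3 c2@4, authorship ..1322

Answer: 2 4 3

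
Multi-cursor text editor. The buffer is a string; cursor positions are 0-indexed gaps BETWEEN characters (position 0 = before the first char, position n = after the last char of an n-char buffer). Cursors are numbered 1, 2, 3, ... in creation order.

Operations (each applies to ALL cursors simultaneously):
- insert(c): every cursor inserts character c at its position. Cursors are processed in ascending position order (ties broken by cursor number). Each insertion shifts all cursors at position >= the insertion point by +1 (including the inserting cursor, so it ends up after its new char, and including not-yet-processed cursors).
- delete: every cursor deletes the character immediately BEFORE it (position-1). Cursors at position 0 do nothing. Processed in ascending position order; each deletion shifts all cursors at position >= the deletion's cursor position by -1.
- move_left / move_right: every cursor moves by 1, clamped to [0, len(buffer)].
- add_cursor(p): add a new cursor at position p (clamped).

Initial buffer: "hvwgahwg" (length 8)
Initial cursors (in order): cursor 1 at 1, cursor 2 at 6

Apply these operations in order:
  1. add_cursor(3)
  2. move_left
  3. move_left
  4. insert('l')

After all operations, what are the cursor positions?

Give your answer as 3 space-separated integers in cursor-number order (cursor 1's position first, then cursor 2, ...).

After op 1 (add_cursor(3)): buffer="hvwgahwg" (len 8), cursors c1@1 c3@3 c2@6, authorship ........
After op 2 (move_left): buffer="hvwgahwg" (len 8), cursors c1@0 c3@2 c2@5, authorship ........
After op 3 (move_left): buffer="hvwgahwg" (len 8), cursors c1@0 c3@1 c2@4, authorship ........
After op 4 (insert('l')): buffer="lhlvwglahwg" (len 11), cursors c1@1 c3@3 c2@7, authorship 1.3...2....

Answer: 1 7 3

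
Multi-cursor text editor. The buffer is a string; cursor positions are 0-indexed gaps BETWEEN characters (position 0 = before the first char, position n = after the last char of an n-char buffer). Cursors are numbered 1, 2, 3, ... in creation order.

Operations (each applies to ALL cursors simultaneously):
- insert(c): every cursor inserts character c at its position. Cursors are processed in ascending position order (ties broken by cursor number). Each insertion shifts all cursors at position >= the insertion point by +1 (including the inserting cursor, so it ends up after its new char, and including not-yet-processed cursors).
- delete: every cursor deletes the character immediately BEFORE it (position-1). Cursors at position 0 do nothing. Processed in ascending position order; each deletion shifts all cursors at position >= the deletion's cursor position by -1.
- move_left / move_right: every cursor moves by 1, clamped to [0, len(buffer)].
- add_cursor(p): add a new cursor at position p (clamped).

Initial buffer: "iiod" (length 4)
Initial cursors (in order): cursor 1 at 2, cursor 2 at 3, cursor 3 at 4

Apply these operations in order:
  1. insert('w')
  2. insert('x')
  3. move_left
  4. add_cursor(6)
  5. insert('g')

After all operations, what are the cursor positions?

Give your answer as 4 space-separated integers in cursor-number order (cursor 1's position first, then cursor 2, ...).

Answer: 4 9 13 9

Derivation:
After op 1 (insert('w')): buffer="iiwowdw" (len 7), cursors c1@3 c2@5 c3@7, authorship ..1.2.3
After op 2 (insert('x')): buffer="iiwxowxdwx" (len 10), cursors c1@4 c2@7 c3@10, authorship ..11.22.33
After op 3 (move_left): buffer="iiwxowxdwx" (len 10), cursors c1@3 c2@6 c3@9, authorship ..11.22.33
After op 4 (add_cursor(6)): buffer="iiwxowxdwx" (len 10), cursors c1@3 c2@6 c4@6 c3@9, authorship ..11.22.33
After op 5 (insert('g')): buffer="iiwgxowggxdwgx" (len 14), cursors c1@4 c2@9 c4@9 c3@13, authorship ..111.2242.333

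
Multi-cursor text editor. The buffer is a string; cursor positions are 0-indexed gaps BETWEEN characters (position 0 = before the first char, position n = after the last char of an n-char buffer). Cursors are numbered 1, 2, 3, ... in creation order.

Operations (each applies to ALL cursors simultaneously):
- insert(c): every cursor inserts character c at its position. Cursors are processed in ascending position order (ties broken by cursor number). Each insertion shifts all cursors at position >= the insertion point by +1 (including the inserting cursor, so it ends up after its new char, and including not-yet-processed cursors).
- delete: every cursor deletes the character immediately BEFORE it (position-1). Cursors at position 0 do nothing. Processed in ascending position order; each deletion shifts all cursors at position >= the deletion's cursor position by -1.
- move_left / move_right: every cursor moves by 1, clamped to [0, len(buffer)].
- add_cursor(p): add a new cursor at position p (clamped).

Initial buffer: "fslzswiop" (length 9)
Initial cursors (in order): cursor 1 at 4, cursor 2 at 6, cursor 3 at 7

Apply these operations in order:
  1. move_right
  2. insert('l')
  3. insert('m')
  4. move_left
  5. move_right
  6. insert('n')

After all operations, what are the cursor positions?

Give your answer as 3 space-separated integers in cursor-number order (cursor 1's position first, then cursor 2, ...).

Answer: 8 13 17

Derivation:
After op 1 (move_right): buffer="fslzswiop" (len 9), cursors c1@5 c2@7 c3@8, authorship .........
After op 2 (insert('l')): buffer="fslzslwilolp" (len 12), cursors c1@6 c2@9 c3@11, authorship .....1..2.3.
After op 3 (insert('m')): buffer="fslzslmwilmolmp" (len 15), cursors c1@7 c2@11 c3@14, authorship .....11..22.33.
After op 4 (move_left): buffer="fslzslmwilmolmp" (len 15), cursors c1@6 c2@10 c3@13, authorship .....11..22.33.
After op 5 (move_right): buffer="fslzslmwilmolmp" (len 15), cursors c1@7 c2@11 c3@14, authorship .....11..22.33.
After op 6 (insert('n')): buffer="fslzslmnwilmnolmnp" (len 18), cursors c1@8 c2@13 c3@17, authorship .....111..222.333.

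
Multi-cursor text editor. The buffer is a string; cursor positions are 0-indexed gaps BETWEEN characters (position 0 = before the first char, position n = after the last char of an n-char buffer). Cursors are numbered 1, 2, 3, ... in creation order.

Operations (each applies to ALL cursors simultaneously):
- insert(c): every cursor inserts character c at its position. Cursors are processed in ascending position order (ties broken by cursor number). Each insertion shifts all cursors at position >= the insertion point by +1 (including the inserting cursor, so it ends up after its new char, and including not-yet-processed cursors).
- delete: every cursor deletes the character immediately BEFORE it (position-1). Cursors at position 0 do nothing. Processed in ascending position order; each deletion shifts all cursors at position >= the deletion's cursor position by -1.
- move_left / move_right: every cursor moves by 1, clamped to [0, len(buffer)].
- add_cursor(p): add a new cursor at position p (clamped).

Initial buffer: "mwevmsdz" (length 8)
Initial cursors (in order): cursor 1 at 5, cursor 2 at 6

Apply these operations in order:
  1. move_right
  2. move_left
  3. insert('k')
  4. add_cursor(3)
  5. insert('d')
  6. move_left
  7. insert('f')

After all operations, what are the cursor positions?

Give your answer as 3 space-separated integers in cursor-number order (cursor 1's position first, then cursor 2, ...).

After op 1 (move_right): buffer="mwevmsdz" (len 8), cursors c1@6 c2@7, authorship ........
After op 2 (move_left): buffer="mwevmsdz" (len 8), cursors c1@5 c2@6, authorship ........
After op 3 (insert('k')): buffer="mwevmkskdz" (len 10), cursors c1@6 c2@8, authorship .....1.2..
After op 4 (add_cursor(3)): buffer="mwevmkskdz" (len 10), cursors c3@3 c1@6 c2@8, authorship .....1.2..
After op 5 (insert('d')): buffer="mwedvmkdskddz" (len 13), cursors c3@4 c1@8 c2@11, authorship ...3..11.22..
After op 6 (move_left): buffer="mwedvmkdskddz" (len 13), cursors c3@3 c1@7 c2@10, authorship ...3..11.22..
After op 7 (insert('f')): buffer="mwefdvmkfdskfddz" (len 16), cursors c3@4 c1@9 c2@13, authorship ...33..111.222..

Answer: 9 13 4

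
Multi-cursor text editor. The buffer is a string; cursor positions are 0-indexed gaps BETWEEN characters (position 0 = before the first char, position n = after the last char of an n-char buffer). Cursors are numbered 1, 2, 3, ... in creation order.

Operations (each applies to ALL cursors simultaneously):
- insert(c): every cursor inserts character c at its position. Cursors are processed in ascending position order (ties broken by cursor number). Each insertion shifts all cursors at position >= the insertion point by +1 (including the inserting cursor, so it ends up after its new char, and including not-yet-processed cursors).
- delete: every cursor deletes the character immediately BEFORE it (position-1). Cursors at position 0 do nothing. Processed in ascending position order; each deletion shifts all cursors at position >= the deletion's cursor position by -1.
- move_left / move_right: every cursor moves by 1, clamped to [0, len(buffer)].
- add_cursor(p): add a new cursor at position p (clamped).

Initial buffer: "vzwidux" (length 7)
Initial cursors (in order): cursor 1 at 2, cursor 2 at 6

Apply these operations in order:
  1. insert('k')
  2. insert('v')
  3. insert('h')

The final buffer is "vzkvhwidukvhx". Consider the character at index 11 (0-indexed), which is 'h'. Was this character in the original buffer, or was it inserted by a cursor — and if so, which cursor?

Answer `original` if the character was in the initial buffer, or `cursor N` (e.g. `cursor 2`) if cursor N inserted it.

After op 1 (insert('k')): buffer="vzkwidukx" (len 9), cursors c1@3 c2@8, authorship ..1....2.
After op 2 (insert('v')): buffer="vzkvwidukvx" (len 11), cursors c1@4 c2@10, authorship ..11....22.
After op 3 (insert('h')): buffer="vzkvhwidukvhx" (len 13), cursors c1@5 c2@12, authorship ..111....222.
Authorship (.=original, N=cursor N): . . 1 1 1 . . . . 2 2 2 .
Index 11: author = 2

Answer: cursor 2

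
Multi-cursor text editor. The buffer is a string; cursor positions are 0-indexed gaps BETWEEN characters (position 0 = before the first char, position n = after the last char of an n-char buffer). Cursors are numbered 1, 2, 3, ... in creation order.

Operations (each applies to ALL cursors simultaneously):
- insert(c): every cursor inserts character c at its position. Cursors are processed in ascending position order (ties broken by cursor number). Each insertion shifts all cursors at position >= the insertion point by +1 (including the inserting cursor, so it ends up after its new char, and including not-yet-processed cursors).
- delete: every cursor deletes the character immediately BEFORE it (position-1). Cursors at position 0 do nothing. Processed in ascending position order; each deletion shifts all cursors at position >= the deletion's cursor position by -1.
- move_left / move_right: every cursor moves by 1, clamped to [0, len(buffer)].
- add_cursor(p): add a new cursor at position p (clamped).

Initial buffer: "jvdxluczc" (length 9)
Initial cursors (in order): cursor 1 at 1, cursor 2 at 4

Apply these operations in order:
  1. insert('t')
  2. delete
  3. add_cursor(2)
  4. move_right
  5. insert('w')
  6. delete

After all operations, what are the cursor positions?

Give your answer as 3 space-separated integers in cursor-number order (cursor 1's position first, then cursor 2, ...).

After op 1 (insert('t')): buffer="jtvdxtluczc" (len 11), cursors c1@2 c2@6, authorship .1...2.....
After op 2 (delete): buffer="jvdxluczc" (len 9), cursors c1@1 c2@4, authorship .........
After op 3 (add_cursor(2)): buffer="jvdxluczc" (len 9), cursors c1@1 c3@2 c2@4, authorship .........
After op 4 (move_right): buffer="jvdxluczc" (len 9), cursors c1@2 c3@3 c2@5, authorship .........
After op 5 (insert('w')): buffer="jvwdwxlwuczc" (len 12), cursors c1@3 c3@5 c2@8, authorship ..1.3..2....
After op 6 (delete): buffer="jvdxluczc" (len 9), cursors c1@2 c3@3 c2@5, authorship .........

Answer: 2 5 3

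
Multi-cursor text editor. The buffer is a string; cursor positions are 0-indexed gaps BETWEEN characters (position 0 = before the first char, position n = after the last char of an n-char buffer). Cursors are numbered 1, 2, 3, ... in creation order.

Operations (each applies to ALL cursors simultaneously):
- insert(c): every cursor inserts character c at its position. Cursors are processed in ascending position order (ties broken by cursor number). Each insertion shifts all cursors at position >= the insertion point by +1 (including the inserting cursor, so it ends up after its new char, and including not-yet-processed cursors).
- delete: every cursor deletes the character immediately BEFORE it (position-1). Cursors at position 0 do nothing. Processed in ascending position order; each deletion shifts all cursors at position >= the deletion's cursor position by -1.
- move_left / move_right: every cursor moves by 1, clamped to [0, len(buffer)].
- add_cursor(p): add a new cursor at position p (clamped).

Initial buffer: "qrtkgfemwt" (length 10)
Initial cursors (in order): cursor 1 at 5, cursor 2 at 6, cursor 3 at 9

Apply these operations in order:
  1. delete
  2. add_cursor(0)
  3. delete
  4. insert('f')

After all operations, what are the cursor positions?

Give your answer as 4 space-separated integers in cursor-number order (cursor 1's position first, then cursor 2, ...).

After op 1 (delete): buffer="qrtkemt" (len 7), cursors c1@4 c2@4 c3@6, authorship .......
After op 2 (add_cursor(0)): buffer="qrtkemt" (len 7), cursors c4@0 c1@4 c2@4 c3@6, authorship .......
After op 3 (delete): buffer="qret" (len 4), cursors c4@0 c1@2 c2@2 c3@3, authorship ....
After op 4 (insert('f')): buffer="fqrffeft" (len 8), cursors c4@1 c1@5 c2@5 c3@7, authorship 4..12.3.

Answer: 5 5 7 1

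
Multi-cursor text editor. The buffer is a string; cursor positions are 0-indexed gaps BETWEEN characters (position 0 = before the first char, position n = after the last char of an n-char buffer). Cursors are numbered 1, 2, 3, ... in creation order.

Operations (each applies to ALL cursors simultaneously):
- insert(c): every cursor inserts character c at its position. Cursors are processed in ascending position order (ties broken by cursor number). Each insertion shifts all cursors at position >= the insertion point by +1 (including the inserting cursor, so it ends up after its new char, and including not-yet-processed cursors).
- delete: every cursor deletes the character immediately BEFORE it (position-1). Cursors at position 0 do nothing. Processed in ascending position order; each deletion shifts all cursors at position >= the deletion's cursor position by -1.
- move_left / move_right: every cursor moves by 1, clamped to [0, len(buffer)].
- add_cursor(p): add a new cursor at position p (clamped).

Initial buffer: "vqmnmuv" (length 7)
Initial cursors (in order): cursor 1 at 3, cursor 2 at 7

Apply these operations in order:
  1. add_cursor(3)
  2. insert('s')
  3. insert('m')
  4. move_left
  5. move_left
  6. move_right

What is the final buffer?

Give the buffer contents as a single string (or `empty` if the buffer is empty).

After op 1 (add_cursor(3)): buffer="vqmnmuv" (len 7), cursors c1@3 c3@3 c2@7, authorship .......
After op 2 (insert('s')): buffer="vqmssnmuvs" (len 10), cursors c1@5 c3@5 c2@10, authorship ...13....2
After op 3 (insert('m')): buffer="vqmssmmnmuvsm" (len 13), cursors c1@7 c3@7 c2@13, authorship ...1313....22
After op 4 (move_left): buffer="vqmssmmnmuvsm" (len 13), cursors c1@6 c3@6 c2@12, authorship ...1313....22
After op 5 (move_left): buffer="vqmssmmnmuvsm" (len 13), cursors c1@5 c3@5 c2@11, authorship ...1313....22
After op 6 (move_right): buffer="vqmssmmnmuvsm" (len 13), cursors c1@6 c3@6 c2@12, authorship ...1313....22

Answer: vqmssmmnmuvsm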